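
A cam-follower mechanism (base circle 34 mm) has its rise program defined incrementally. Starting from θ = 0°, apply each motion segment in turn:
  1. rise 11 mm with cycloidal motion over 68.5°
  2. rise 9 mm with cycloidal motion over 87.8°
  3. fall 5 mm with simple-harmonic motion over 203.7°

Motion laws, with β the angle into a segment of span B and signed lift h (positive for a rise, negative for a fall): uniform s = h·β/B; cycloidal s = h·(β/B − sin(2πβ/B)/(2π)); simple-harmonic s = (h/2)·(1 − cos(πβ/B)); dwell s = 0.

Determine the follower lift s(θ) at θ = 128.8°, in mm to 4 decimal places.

seg 1 [0°–68.5°] cycloidal, h=11: full span → s += 11 → s = 11.0000
seg 2 [68.5°–156.3°] cycloidal, h=9: θ=128.8° here. β=60.3, B=87.8. 9·(0.6868 − sin(2π·0.6868)/(2π)) = 7.5020 → s = 18.5020

18.5020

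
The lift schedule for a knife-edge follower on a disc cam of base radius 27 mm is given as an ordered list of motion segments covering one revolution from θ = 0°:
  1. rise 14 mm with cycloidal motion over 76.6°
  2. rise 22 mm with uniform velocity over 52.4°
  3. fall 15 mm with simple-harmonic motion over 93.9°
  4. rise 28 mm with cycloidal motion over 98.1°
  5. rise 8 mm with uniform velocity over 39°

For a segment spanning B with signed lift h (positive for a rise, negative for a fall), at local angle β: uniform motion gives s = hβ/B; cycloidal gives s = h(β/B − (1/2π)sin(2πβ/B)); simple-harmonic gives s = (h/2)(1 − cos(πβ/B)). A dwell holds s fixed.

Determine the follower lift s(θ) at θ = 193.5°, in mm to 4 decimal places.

seg 1 [0°–76.6°] cycloidal, h=14: full span → s += 14 → s = 14.0000
seg 2 [76.6°–129°] uniform, h=22: full span → s += 22 → s = 36.0000
seg 3 [129°–222.9°] simple-harmonic, h=-15: θ=193.5° here. β=64.5, B=93.9. -15/2·(1 − cos(π·0.6869)) = -11.6550 → s = 24.3450

24.3450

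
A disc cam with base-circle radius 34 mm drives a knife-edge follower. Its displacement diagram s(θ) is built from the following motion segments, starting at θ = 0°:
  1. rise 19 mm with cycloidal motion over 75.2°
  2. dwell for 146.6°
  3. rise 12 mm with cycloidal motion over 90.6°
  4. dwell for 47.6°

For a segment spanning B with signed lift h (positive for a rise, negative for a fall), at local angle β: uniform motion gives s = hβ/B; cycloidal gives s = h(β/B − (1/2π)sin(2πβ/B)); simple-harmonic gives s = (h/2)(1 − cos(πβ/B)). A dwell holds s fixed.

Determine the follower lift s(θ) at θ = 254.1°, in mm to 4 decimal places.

seg 1 [0°–75.2°] cycloidal, h=19: full span → s += 19 → s = 19.0000
seg 2 [75.2°–221.8°] dwell: s stays 19.0000
seg 3 [221.8°–312.4°] cycloidal, h=12: θ=254.1° here. β=32.3, B=90.6. 12·(0.3565 − sin(2π·0.3565)/(2π)) = 2.7803 → s = 21.7803

21.7803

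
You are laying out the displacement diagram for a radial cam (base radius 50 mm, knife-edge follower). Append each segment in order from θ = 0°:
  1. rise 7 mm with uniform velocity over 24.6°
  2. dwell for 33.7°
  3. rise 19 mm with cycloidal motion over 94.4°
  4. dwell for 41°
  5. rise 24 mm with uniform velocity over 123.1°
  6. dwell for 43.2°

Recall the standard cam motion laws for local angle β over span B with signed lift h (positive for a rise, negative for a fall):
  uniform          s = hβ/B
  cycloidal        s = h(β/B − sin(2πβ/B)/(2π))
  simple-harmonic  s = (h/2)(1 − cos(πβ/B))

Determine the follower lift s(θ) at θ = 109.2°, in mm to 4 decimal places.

seg 1 [0°–24.6°] uniform, h=7: full span → s += 7 → s = 7.0000
seg 2 [24.6°–58.3°] dwell: s stays 7.0000
seg 3 [58.3°–152.7°] cycloidal, h=19: θ=109.2° here. β=50.9, B=94.4. 19·(0.5392 − sin(2π·0.5392)/(2π)) = 10.9819 → s = 17.9819

17.9819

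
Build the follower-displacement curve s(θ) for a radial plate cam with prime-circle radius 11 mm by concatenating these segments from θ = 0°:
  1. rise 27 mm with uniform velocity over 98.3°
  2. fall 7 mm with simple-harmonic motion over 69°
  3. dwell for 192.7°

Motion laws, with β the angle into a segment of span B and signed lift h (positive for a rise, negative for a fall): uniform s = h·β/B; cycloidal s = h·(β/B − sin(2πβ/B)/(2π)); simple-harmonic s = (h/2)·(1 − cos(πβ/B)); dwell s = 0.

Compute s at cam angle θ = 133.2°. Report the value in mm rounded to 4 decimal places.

seg 1 [0°–98.3°] uniform, h=27: full span → s += 27 → s = 27.0000
seg 2 [98.3°–167.3°] simple-harmonic, h=-7: θ=133.2° here. β=34.9, B=69. -7/2·(1 − cos(π·0.5058)) = -3.5637 → s = 23.4363

23.4363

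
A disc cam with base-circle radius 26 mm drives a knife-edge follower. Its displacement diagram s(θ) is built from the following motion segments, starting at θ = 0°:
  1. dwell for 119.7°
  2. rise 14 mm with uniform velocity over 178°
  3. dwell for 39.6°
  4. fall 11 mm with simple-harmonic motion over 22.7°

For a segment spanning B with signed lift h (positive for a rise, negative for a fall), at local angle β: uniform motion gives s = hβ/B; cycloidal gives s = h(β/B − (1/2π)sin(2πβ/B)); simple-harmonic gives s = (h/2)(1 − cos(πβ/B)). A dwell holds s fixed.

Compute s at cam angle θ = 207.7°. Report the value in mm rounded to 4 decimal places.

seg 1 [0°–119.7°] dwell: s stays 0.0000
seg 2 [119.7°–297.7°] uniform, h=14: θ=207.7° here. β=88, B=178. 14·88/178 = 6.9213 → s = 6.9213

6.9213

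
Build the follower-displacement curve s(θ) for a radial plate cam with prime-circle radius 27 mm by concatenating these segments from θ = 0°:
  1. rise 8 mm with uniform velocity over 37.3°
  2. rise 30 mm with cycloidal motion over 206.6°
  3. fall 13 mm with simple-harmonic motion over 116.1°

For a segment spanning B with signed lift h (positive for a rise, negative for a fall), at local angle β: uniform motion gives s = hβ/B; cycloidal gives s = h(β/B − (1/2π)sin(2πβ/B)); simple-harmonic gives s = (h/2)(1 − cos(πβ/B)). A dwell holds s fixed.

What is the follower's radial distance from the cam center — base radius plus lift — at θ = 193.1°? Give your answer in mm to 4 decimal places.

seg 1 [0°–37.3°] uniform, h=8: full span → s += 8 → s = 8.0000
seg 2 [37.3°–243.9°] cycloidal, h=30: θ=193.1° here. β=155.8, B=206.6. 30·(0.7541 − sin(2π·0.7541)/(2π)) = 27.3965 → s = 35.3965
radial distance = base radius + s = 27 + 35.3965 = 62.3965

62.3965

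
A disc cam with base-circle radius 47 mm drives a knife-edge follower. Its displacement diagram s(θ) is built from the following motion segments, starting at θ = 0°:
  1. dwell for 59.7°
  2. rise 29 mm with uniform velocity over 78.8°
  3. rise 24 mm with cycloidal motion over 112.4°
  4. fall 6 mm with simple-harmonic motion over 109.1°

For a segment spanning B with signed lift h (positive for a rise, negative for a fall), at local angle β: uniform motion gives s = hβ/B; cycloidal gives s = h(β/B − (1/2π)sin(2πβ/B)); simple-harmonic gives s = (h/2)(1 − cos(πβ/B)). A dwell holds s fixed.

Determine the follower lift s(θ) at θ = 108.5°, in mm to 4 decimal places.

seg 1 [0°–59.7°] dwell: s stays 0.0000
seg 2 [59.7°–138.5°] uniform, h=29: θ=108.5° here. β=48.8, B=78.8. 29·48.8/78.8 = 17.9594 → s = 17.9594

17.9594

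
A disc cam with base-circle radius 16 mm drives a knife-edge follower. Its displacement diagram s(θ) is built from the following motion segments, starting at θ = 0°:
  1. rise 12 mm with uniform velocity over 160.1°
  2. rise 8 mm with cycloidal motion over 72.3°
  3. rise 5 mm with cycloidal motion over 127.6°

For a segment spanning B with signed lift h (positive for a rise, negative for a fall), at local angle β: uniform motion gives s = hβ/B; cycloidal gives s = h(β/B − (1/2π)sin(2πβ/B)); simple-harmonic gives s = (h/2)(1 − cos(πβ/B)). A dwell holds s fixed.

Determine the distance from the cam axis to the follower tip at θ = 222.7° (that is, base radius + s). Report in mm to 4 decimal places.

seg 1 [0°–160.1°] uniform, h=12: full span → s += 12 → s = 12.0000
seg 2 [160.1°–232.4°] cycloidal, h=8: θ=222.7° here. β=62.6, B=72.3. 8·(0.8658 − sin(2π·0.8658)/(2π)) = 7.8773 → s = 19.8773
radial distance = base radius + s = 16 + 19.8773 = 35.8773

35.8773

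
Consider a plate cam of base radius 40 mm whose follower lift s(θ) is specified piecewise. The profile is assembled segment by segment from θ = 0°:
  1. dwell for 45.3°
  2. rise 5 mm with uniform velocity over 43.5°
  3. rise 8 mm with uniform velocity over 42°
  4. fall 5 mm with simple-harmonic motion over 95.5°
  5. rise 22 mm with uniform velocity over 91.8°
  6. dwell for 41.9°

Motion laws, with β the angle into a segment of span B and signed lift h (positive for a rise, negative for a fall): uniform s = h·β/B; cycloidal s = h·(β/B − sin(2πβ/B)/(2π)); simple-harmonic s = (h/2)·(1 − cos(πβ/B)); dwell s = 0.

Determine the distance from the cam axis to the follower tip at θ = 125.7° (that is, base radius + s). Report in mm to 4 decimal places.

seg 1 [0°–45.3°] dwell: s stays 0.0000
seg 2 [45.3°–88.8°] uniform, h=5: full span → s += 5 → s = 5.0000
seg 3 [88.8°–130.8°] uniform, h=8: θ=125.7° here. β=36.9, B=42. 8·36.9/42 = 7.0286 → s = 12.0286
radial distance = base radius + s = 40 + 12.0286 = 52.0286

52.0286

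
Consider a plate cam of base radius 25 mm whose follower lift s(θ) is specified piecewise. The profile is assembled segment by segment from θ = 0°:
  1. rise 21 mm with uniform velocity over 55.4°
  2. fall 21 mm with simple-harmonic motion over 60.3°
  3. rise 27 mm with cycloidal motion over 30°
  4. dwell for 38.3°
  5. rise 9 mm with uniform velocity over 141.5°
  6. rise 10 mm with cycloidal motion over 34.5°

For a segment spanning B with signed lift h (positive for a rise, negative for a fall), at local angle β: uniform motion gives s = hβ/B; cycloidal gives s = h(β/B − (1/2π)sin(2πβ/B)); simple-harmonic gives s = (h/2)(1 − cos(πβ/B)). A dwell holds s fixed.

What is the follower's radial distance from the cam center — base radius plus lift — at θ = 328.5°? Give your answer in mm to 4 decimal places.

seg 1 [0°–55.4°] uniform, h=21: full span → s += 21 → s = 21.0000
seg 2 [55.4°–115.7°] simple-harmonic, h=-21: full span → s += -21 → s = 0.0000
seg 3 [115.7°–145.7°] cycloidal, h=27: full span → s += 27 → s = 27.0000
seg 4 [145.7°–184°] dwell: s stays 27.0000
seg 5 [184°–325.5°] uniform, h=9: full span → s += 9 → s = 36.0000
seg 6 [325.5°–360°] cycloidal, h=10: θ=328.5° here. β=3, B=34.5. 10·(0.0870 − sin(2π·0.0870)/(2π)) = 0.0426 → s = 36.0426
radial distance = base radius + s = 25 + 36.0426 = 61.0426

61.0426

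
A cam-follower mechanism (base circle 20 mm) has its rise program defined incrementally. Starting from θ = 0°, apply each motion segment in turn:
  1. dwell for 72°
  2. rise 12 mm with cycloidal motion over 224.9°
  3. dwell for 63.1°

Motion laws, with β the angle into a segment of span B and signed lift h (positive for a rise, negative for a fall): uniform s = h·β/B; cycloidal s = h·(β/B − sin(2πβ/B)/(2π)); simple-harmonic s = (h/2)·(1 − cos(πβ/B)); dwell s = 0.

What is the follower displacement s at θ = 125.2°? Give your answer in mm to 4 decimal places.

seg 1 [0°–72°] dwell: s stays 0.0000
seg 2 [72°–296.9°] cycloidal, h=12: θ=125.2° here. β=53.2, B=224.9. 12·(0.2365 − sin(2π·0.2365)/(2π)) = 0.9356 → s = 0.9356

0.9356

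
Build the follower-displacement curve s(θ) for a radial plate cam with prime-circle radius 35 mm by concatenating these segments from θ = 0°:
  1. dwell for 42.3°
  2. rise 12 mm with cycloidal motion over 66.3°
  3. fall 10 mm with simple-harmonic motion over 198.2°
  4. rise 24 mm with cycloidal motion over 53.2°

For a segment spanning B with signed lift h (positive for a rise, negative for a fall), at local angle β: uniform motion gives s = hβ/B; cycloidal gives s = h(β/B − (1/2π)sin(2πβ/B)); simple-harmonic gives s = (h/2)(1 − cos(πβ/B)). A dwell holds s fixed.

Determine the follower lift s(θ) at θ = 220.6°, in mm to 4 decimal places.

seg 1 [0°–42.3°] dwell: s stays 0.0000
seg 2 [42.3°–108.6°] cycloidal, h=12: full span → s += 12 → s = 12.0000
seg 3 [108.6°–306.8°] simple-harmonic, h=-10: θ=220.6° here. β=112, B=198.2. -10/2·(1 − cos(π·0.5651)) = -6.0153 → s = 5.9847

5.9847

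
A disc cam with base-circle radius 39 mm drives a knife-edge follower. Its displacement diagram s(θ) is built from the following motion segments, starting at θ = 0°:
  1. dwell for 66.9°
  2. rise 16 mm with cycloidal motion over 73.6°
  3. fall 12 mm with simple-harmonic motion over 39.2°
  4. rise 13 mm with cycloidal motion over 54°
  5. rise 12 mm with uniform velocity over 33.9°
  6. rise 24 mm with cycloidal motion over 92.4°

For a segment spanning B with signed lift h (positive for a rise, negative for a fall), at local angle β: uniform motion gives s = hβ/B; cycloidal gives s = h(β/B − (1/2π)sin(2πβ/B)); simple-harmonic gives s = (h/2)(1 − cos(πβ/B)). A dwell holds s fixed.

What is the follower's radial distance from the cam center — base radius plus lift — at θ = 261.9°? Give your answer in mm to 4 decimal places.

seg 1 [0°–66.9°] dwell: s stays 0.0000
seg 2 [66.9°–140.5°] cycloidal, h=16: full span → s += 16 → s = 16.0000
seg 3 [140.5°–179.7°] simple-harmonic, h=-12: full span → s += -12 → s = 4.0000
seg 4 [179.7°–233.7°] cycloidal, h=13: full span → s += 13 → s = 17.0000
seg 5 [233.7°–267.6°] uniform, h=12: θ=261.9° here. β=28.2, B=33.9. 12·28.2/33.9 = 9.9823 → s = 26.9823
radial distance = base radius + s = 39 + 26.9823 = 65.9823

65.9823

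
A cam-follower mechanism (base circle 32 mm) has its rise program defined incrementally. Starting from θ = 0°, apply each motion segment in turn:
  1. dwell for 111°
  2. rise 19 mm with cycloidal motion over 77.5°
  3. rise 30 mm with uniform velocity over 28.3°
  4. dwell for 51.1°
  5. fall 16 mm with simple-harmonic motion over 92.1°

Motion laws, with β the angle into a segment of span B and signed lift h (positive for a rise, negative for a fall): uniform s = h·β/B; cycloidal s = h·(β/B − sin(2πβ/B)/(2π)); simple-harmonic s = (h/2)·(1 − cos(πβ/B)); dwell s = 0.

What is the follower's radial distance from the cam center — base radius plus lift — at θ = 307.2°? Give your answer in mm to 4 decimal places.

seg 1 [0°–111°] dwell: s stays 0.0000
seg 2 [111°–188.5°] cycloidal, h=19: full span → s += 19 → s = 19.0000
seg 3 [188.5°–216.8°] uniform, h=30: full span → s += 30 → s = 49.0000
seg 4 [216.8°–267.9°] dwell: s stays 49.0000
seg 5 [267.9°–360°] simple-harmonic, h=-16: θ=307.2° here. β=39.3, B=92.1. -16/2·(1 − cos(π·0.4267)) = -6.1743 → s = 42.8257
radial distance = base radius + s = 32 + 42.8257 = 74.8257

74.8257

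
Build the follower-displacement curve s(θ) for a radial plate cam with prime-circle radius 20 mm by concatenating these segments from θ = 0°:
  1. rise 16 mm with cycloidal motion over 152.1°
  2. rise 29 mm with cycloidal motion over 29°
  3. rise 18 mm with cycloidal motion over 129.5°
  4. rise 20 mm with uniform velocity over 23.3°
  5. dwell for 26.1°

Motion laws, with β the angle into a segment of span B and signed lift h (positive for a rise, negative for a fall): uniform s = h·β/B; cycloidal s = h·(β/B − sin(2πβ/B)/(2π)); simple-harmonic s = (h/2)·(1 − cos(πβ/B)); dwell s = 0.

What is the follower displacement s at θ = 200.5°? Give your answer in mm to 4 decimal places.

seg 1 [0°–152.1°] cycloidal, h=16: full span → s += 16 → s = 16.0000
seg 2 [152.1°–181.1°] cycloidal, h=29: full span → s += 29 → s = 45.0000
seg 3 [181.1°–310.6°] cycloidal, h=18: θ=200.5° here. β=19.4, B=129.5. 18·(0.1498 − sin(2π·0.1498)/(2π)) = 0.3809 → s = 45.3809

45.3809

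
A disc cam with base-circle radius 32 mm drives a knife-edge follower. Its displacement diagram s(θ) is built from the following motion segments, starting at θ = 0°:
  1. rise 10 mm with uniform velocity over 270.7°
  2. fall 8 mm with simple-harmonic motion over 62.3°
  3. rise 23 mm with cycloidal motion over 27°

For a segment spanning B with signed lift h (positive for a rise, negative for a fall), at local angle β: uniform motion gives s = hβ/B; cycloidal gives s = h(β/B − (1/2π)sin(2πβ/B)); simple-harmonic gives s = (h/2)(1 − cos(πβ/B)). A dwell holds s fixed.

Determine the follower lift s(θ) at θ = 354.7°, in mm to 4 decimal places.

seg 1 [0°–270.7°] uniform, h=10: full span → s += 10 → s = 10.0000
seg 2 [270.7°–333°] simple-harmonic, h=-8: full span → s += -8 → s = 2.0000
seg 3 [333°–360°] cycloidal, h=23: θ=354.7° here. β=21.7, B=27. 23·(0.8037 − sin(2π·0.8037)/(2π)) = 21.9393 → s = 23.9393

23.9393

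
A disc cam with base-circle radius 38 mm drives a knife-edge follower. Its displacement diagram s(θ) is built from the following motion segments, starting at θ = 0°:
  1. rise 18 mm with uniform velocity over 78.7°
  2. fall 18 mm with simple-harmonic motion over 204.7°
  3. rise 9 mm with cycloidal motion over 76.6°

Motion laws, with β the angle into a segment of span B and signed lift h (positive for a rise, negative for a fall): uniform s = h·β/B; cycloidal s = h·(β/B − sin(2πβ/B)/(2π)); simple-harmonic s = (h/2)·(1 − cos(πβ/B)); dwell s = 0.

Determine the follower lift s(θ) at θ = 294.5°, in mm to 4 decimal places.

seg 1 [0°–78.7°] uniform, h=18: full span → s += 18 → s = 18.0000
seg 2 [78.7°–283.4°] simple-harmonic, h=-18: full span → s += -18 → s = 0.0000
seg 3 [283.4°–360°] cycloidal, h=9: θ=294.5° here. β=11.1, B=76.6. 9·(0.1449 − sin(2π·0.1449)/(2π)) = 0.1729 → s = 0.1729

0.1729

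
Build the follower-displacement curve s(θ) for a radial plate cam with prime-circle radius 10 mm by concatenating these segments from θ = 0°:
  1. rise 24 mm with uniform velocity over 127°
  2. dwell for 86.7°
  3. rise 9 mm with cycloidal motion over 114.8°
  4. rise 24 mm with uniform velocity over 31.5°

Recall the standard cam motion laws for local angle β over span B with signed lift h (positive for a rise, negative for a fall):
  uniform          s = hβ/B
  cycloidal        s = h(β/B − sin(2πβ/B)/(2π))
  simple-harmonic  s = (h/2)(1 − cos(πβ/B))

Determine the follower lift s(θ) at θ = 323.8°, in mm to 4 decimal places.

seg 1 [0°–127°] uniform, h=24: full span → s += 24 → s = 24.0000
seg 2 [127°–213.7°] dwell: s stays 24.0000
seg 3 [213.7°–328.5°] cycloidal, h=9: θ=323.8° here. β=110.1, B=114.8. 9·(0.9591 − sin(2π·0.9591)/(2π)) = 8.9959 → s = 32.9959

32.9959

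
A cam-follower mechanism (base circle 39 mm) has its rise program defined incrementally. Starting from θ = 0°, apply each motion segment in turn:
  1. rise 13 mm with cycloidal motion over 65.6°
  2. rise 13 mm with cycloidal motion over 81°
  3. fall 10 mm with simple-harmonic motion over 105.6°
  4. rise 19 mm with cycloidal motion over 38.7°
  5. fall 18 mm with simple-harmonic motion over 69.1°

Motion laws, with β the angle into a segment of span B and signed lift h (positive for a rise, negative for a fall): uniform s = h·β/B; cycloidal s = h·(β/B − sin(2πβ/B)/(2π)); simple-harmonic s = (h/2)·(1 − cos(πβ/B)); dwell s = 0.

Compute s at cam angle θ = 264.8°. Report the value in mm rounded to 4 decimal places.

seg 1 [0°–65.6°] cycloidal, h=13: full span → s += 13 → s = 13.0000
seg 2 [65.6°–146.6°] cycloidal, h=13: full span → s += 13 → s = 26.0000
seg 3 [146.6°–252.2°] simple-harmonic, h=-10: full span → s += -10 → s = 16.0000
seg 4 [252.2°–290.9°] cycloidal, h=19: θ=264.8° here. β=12.6, B=38.7. 19·(0.3256 − sin(2π·0.3256)/(2π)) = 3.4967 → s = 19.4967

19.4967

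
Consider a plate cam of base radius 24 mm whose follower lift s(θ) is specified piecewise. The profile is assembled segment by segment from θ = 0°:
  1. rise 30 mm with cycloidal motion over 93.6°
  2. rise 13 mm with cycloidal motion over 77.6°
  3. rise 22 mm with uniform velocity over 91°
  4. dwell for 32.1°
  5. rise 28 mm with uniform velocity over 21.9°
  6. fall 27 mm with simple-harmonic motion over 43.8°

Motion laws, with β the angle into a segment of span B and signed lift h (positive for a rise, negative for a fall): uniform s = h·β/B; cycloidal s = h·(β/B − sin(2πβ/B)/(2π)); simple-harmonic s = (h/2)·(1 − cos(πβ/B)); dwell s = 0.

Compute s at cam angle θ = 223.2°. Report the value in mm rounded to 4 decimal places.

seg 1 [0°–93.6°] cycloidal, h=30: full span → s += 30 → s = 30.0000
seg 2 [93.6°–171.2°] cycloidal, h=13: full span → s += 13 → s = 43.0000
seg 3 [171.2°–262.2°] uniform, h=22: θ=223.2° here. β=52, B=91. 22·52/91 = 12.5714 → s = 55.5714

55.5714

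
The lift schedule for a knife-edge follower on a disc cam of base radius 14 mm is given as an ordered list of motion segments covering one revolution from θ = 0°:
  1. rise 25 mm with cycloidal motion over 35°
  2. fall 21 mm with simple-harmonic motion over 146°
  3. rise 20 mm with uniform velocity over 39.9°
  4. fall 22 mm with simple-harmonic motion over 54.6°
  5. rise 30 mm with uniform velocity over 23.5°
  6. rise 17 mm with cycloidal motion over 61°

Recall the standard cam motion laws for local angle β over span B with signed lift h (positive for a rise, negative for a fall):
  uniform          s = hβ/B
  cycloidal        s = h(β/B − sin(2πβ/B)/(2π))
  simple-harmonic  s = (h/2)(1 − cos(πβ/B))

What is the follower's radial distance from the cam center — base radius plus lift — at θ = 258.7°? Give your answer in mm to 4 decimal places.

seg 1 [0°–35°] cycloidal, h=25: full span → s += 25 → s = 25.0000
seg 2 [35°–181°] simple-harmonic, h=-21: full span → s += -21 → s = 4.0000
seg 3 [181°–220.9°] uniform, h=20: full span → s += 20 → s = 24.0000
seg 4 [220.9°–275.5°] simple-harmonic, h=-22: θ=258.7° here. β=37.8, B=54.6. -22/2·(1 − cos(π·0.6923)) = -17.2487 → s = 6.7513
radial distance = base radius + s = 14 + 6.7513 = 20.7513

20.7513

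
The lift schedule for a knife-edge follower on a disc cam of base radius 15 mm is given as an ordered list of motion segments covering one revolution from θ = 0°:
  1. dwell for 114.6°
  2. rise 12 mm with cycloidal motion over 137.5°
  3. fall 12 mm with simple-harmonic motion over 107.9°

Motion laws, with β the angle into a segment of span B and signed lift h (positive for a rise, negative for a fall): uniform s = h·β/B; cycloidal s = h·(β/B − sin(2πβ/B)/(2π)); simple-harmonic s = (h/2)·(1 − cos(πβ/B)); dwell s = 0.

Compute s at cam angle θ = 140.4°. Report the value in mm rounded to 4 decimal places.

seg 1 [0°–114.6°] dwell: s stays 0.0000
seg 2 [114.6°–252.1°] cycloidal, h=12: θ=140.4° here. β=25.8, B=137.5. 12·(0.1876 − sin(2π·0.1876)/(2π)) = 0.4865 → s = 0.4865

0.4865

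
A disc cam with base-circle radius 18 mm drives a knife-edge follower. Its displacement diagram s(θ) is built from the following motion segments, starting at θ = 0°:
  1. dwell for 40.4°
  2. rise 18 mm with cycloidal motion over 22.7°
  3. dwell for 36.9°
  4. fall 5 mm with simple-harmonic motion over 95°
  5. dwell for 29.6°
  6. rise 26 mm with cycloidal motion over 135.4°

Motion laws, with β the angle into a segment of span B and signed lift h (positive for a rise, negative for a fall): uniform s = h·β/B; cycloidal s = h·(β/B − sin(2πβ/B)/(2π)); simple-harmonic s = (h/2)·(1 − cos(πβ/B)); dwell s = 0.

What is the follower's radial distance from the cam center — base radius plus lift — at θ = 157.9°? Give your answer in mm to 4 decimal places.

seg 1 [0°–40.4°] dwell: s stays 0.0000
seg 2 [40.4°–63.1°] cycloidal, h=18: full span → s += 18 → s = 18.0000
seg 3 [63.1°–100°] dwell: s stays 18.0000
seg 4 [100°–195°] simple-harmonic, h=-5: θ=157.9° here. β=57.9, B=95. -5/2·(1 − cos(π·0.6095)) = -3.3430 → s = 14.6570
radial distance = base radius + s = 18 + 14.6570 = 32.6570

32.6570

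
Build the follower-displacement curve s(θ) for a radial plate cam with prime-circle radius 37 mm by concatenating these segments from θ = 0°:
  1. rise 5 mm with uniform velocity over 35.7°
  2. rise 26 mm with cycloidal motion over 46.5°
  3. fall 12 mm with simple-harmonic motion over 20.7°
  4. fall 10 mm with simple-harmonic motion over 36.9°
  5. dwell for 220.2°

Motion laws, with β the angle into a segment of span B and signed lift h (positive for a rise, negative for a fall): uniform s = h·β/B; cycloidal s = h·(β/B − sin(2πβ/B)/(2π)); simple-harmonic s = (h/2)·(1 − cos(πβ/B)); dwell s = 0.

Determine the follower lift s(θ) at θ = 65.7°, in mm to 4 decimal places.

seg 1 [0°–35.7°] uniform, h=5: full span → s += 5 → s = 5.0000
seg 2 [35.7°–82.2°] cycloidal, h=26: θ=65.7° here. β=30, B=46.5. 26·(0.6452 − sin(2π·0.6452)/(2π)) = 20.0464 → s = 25.0464

25.0464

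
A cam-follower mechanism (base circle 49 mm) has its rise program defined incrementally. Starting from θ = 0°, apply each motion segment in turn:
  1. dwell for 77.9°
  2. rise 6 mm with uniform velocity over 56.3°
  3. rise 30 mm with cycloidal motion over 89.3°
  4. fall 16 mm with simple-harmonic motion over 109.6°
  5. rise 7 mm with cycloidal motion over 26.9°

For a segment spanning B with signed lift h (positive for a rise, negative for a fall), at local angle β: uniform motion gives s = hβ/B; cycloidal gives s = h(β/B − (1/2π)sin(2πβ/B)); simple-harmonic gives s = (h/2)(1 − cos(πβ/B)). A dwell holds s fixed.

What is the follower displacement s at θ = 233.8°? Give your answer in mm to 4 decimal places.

seg 1 [0°–77.9°] dwell: s stays 0.0000
seg 2 [77.9°–134.2°] uniform, h=6: full span → s += 6 → s = 6.0000
seg 3 [134.2°–223.5°] cycloidal, h=30: full span → s += 30 → s = 36.0000
seg 4 [223.5°–333.1°] simple-harmonic, h=-16: θ=233.8° here. β=10.3, B=109.6. -16/2·(1 − cos(π·0.0940)) = -0.3461 → s = 35.6539

35.6539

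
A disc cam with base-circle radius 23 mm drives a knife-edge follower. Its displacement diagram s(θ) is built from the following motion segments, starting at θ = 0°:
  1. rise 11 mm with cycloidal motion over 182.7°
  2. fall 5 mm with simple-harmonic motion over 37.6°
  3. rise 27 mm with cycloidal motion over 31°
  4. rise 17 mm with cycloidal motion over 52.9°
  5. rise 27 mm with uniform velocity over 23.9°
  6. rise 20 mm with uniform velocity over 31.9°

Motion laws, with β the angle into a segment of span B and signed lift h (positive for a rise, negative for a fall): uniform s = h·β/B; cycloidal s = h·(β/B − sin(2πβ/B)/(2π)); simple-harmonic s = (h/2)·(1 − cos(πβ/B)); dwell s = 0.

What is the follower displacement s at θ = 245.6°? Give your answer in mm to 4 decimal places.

seg 1 [0°–182.7°] cycloidal, h=11: full span → s += 11 → s = 11.0000
seg 2 [182.7°–220.3°] simple-harmonic, h=-5: full span → s += -5 → s = 6.0000
seg 3 [220.3°–251.3°] cycloidal, h=27: θ=245.6° here. β=25.3, B=31. 27·(0.8161 − sin(2π·0.8161)/(2π)) = 25.9670 → s = 31.9670

31.9670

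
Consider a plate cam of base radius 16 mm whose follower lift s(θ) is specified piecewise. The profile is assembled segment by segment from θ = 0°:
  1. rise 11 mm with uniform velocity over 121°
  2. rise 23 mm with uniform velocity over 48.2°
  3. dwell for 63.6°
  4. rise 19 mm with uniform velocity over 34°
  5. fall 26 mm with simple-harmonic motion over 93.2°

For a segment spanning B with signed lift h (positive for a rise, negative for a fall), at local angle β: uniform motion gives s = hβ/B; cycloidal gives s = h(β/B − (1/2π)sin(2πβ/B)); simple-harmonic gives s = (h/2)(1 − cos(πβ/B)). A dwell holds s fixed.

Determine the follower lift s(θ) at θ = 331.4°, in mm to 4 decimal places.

seg 1 [0°–121°] uniform, h=11: full span → s += 11 → s = 11.0000
seg 2 [121°–169.2°] uniform, h=23: full span → s += 23 → s = 34.0000
seg 3 [169.2°–232.8°] dwell: s stays 34.0000
seg 4 [232.8°–266.8°] uniform, h=19: full span → s += 19 → s = 53.0000
seg 5 [266.8°–360°] simple-harmonic, h=-26: θ=331.4° here. β=64.6, B=93.2. -26/2·(1 − cos(π·0.6931)) = -20.4126 → s = 32.5874

32.5874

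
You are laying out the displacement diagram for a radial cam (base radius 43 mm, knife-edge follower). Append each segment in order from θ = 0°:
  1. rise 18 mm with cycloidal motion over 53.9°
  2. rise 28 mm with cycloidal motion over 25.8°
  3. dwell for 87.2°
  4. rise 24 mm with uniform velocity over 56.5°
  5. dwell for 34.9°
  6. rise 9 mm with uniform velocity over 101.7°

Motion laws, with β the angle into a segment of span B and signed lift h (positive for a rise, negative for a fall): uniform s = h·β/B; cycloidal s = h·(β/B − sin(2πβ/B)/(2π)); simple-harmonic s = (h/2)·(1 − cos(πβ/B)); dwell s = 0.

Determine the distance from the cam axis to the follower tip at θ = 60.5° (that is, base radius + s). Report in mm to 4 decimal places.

seg 1 [0°–53.9°] cycloidal, h=18: full span → s += 18 → s = 18.0000
seg 2 [53.9°–79.7°] cycloidal, h=28: θ=60.5° here. β=6.6, B=25.8. 28·(0.2558 − sin(2π·0.2558)/(2π)) = 2.7094 → s = 20.7094
radial distance = base radius + s = 43 + 20.7094 = 63.7094

63.7094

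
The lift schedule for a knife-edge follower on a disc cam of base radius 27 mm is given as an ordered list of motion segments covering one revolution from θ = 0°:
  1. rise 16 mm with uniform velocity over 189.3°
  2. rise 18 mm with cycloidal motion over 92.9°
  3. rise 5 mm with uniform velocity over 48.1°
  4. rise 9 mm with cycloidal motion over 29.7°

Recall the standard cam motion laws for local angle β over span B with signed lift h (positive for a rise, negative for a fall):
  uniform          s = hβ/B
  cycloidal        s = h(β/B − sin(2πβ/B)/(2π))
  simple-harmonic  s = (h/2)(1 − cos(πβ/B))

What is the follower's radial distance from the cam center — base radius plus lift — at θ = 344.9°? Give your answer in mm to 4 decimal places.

seg 1 [0°–189.3°] uniform, h=16: full span → s += 16 → s = 16.0000
seg 2 [189.3°–282.2°] cycloidal, h=18: full span → s += 18 → s = 34.0000
seg 3 [282.2°–330.3°] uniform, h=5: full span → s += 5 → s = 39.0000
seg 4 [330.3°–360°] cycloidal, h=9: θ=344.9° here. β=14.6, B=29.7. 9·(0.4916 − sin(2π·0.4916)/(2π)) = 4.3485 → s = 43.3485
radial distance = base radius + s = 27 + 43.3485 = 70.3485

70.3485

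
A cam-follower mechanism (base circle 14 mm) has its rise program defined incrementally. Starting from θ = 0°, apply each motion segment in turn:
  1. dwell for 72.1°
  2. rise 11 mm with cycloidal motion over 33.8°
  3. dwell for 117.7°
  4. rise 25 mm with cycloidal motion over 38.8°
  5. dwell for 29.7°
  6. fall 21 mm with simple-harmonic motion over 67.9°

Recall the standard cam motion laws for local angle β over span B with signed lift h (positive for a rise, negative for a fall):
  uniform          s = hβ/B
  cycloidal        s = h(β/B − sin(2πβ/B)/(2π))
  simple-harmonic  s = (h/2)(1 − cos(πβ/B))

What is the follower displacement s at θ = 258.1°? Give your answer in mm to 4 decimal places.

seg 1 [0°–72.1°] dwell: s stays 0.0000
seg 2 [72.1°–105.9°] cycloidal, h=11: full span → s += 11 → s = 11.0000
seg 3 [105.9°–223.6°] dwell: s stays 11.0000
seg 4 [223.6°–262.4°] cycloidal, h=25: θ=258.1° here. β=34.5, B=38.8. 25·(0.8892 − sin(2π·0.8892)/(2π)) = 24.7815 → s = 35.7815

35.7815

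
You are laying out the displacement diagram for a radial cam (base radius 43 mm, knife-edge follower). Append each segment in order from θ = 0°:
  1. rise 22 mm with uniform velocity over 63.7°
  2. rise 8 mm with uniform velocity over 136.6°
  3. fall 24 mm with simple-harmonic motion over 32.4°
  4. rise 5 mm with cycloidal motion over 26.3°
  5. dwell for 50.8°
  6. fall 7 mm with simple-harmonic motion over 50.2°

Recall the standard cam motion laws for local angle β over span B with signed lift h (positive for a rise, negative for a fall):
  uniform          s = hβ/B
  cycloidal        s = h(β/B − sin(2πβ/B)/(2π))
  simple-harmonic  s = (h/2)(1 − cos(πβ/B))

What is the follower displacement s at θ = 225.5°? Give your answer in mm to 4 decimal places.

seg 1 [0°–63.7°] uniform, h=22: full span → s += 22 → s = 22.0000
seg 2 [63.7°–200.3°] uniform, h=8: full span → s += 8 → s = 30.0000
seg 3 [200.3°–232.7°] simple-harmonic, h=-24: θ=225.5° here. β=25.2, B=32.4. -24/2·(1 − cos(π·0.7778)) = -21.1925 → s = 8.8075

8.8075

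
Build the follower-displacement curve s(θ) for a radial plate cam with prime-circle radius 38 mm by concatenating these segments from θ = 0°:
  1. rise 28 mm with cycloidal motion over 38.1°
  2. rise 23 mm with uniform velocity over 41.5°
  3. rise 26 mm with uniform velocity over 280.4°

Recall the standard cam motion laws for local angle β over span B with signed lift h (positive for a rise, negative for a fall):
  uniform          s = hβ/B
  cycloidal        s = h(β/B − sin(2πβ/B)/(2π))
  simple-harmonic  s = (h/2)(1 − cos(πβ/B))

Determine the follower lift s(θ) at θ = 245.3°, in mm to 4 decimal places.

seg 1 [0°–38.1°] cycloidal, h=28: full span → s += 28 → s = 28.0000
seg 2 [38.1°–79.6°] uniform, h=23: full span → s += 23 → s = 51.0000
seg 3 [79.6°–360°] uniform, h=26: θ=245.3° here. β=165.7, B=280.4. 26·165.7/280.4 = 15.3645 → s = 66.3645

66.3645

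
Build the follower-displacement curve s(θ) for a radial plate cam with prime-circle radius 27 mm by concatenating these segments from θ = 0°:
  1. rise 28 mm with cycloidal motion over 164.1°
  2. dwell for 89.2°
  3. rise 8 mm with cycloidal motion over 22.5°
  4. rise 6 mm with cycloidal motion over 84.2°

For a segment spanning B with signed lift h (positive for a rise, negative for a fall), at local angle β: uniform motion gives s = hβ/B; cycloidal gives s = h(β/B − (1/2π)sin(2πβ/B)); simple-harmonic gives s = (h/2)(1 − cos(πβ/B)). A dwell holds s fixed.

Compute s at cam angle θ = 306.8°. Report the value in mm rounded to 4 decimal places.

seg 1 [0°–164.1°] cycloidal, h=28: full span → s += 28 → s = 28.0000
seg 2 [164.1°–253.3°] dwell: s stays 28.0000
seg 3 [253.3°–275.8°] cycloidal, h=8: full span → s += 8 → s = 36.0000
seg 4 [275.8°–360°] cycloidal, h=6: θ=306.8° here. β=31, B=84.2. 6·(0.3682 − sin(2π·0.3682)/(2π)) = 1.5054 → s = 37.5054

37.5054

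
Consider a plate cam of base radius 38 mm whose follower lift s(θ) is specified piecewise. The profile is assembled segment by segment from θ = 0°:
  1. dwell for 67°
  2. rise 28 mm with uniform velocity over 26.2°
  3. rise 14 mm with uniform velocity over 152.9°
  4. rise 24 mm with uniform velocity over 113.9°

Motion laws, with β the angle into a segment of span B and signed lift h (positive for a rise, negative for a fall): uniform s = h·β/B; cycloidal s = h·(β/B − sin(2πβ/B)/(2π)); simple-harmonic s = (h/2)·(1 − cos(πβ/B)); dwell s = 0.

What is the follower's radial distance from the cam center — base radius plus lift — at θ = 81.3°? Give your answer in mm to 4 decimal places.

seg 1 [0°–67°] dwell: s stays 0.0000
seg 2 [67°–93.2°] uniform, h=28: θ=81.3° here. β=14.3, B=26.2. 28·14.3/26.2 = 15.2824 → s = 15.2824
radial distance = base radius + s = 38 + 15.2824 = 53.2824

53.2824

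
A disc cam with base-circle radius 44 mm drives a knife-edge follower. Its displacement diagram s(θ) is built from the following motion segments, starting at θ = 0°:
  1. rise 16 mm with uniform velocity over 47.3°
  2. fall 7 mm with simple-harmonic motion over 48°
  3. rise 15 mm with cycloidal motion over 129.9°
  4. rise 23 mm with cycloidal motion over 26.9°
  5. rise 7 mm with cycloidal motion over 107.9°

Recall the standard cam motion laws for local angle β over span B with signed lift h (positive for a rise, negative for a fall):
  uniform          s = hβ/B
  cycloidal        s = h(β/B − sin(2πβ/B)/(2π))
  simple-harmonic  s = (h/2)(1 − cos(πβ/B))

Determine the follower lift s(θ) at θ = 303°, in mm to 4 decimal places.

seg 1 [0°–47.3°] uniform, h=16: full span → s += 16 → s = 16.0000
seg 2 [47.3°–95.3°] simple-harmonic, h=-7: full span → s += -7 → s = 9.0000
seg 3 [95.3°–225.2°] cycloidal, h=15: full span → s += 15 → s = 24.0000
seg 4 [225.2°–252.1°] cycloidal, h=23: full span → s += 23 → s = 47.0000
seg 5 [252.1°–360°] cycloidal, h=7: θ=303° here. β=50.9, B=107.9. 7·(0.4717 − sin(2π·0.4717)/(2π)) = 3.1053 → s = 50.1053

50.1053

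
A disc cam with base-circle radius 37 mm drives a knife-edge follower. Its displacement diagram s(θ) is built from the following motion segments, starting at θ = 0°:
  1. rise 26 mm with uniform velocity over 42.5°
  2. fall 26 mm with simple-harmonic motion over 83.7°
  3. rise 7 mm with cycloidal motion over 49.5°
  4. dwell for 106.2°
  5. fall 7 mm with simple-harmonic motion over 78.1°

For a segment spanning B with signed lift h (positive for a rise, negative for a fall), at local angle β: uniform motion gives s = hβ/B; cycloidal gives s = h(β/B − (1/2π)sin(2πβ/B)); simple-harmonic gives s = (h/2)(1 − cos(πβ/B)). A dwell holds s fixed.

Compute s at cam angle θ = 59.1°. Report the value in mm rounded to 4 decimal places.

seg 1 [0°–42.5°] uniform, h=26: full span → s += 26 → s = 26.0000
seg 2 [42.5°–126.2°] simple-harmonic, h=-26: θ=59.1° here. β=16.6, B=83.7. -26/2·(1 − cos(π·0.1983)) = -2.4428 → s = 23.5572

23.5572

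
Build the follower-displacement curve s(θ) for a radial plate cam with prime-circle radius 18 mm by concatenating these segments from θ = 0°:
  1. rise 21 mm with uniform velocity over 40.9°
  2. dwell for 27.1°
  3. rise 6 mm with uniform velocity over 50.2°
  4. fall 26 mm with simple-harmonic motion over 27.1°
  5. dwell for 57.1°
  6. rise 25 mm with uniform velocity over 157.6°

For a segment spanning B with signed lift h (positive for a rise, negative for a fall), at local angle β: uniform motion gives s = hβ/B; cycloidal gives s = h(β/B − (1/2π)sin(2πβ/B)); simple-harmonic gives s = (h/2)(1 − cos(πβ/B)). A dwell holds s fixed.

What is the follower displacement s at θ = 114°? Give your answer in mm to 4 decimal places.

seg 1 [0°–40.9°] uniform, h=21: full span → s += 21 → s = 21.0000
seg 2 [40.9°–68°] dwell: s stays 21.0000
seg 3 [68°–118.2°] uniform, h=6: θ=114° here. β=46, B=50.2. 6·46/50.2 = 5.4980 → s = 26.4980

26.4980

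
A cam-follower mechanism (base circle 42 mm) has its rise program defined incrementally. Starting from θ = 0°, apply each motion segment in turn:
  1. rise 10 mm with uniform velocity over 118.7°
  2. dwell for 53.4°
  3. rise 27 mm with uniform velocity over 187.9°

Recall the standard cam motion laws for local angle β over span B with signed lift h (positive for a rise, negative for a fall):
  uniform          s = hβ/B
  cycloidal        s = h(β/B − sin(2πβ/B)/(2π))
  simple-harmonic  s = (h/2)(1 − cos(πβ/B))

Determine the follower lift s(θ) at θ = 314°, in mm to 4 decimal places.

seg 1 [0°–118.7°] uniform, h=10: full span → s += 10 → s = 10.0000
seg 2 [118.7°–172.1°] dwell: s stays 10.0000
seg 3 [172.1°–360°] uniform, h=27: θ=314° here. β=141.9, B=187.9. 27·141.9/187.9 = 20.3901 → s = 30.3901

30.3901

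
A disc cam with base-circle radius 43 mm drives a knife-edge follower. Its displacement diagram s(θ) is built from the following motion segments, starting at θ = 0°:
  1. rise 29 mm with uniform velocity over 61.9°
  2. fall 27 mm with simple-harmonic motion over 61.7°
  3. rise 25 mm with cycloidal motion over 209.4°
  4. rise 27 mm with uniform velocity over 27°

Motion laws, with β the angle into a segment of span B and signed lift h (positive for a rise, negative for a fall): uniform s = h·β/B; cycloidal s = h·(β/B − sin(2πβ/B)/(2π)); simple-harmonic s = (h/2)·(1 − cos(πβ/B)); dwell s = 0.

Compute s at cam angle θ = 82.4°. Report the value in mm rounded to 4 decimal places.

seg 1 [0°–61.9°] uniform, h=29: full span → s += 29 → s = 29.0000
seg 2 [61.9°–123.6°] simple-harmonic, h=-27: θ=82.4° here. β=20.5, B=61.7. -27/2·(1 − cos(π·0.3323)) = -6.7104 → s = 22.2896

22.2896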